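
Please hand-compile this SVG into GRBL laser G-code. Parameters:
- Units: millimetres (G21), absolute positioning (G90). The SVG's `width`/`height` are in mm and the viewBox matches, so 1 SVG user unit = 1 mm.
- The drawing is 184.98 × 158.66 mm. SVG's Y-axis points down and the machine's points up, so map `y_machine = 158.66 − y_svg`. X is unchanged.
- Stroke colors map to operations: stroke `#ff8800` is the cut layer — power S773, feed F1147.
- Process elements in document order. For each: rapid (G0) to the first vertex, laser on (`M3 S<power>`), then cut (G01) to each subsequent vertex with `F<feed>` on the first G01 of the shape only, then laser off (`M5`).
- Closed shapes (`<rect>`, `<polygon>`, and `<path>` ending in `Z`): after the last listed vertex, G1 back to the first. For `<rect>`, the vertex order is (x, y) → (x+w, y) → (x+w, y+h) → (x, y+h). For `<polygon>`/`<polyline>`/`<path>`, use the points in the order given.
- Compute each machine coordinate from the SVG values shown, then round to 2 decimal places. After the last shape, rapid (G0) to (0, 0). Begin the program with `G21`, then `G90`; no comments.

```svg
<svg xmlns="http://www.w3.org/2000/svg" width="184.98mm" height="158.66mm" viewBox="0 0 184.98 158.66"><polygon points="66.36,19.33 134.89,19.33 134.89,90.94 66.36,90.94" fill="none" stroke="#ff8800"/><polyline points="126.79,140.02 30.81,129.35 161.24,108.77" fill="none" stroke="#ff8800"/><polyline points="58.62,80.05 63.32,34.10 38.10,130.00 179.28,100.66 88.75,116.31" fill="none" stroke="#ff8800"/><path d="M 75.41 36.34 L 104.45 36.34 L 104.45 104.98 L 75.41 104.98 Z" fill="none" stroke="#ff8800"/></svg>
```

G21
G90
G0 X66.36 Y139.33
M3 S773
G01 X134.89 Y139.33 F1147
G01 X134.89 Y67.72
G01 X66.36 Y67.72
G01 X66.36 Y139.33
M5
G0 X126.79 Y18.64
M3 S773
G01 X30.81 Y29.31 F1147
G01 X161.24 Y49.89
M5
G0 X58.62 Y78.61
M3 S773
G01 X63.32 Y124.56 F1147
G01 X38.10 Y28.66
G01 X179.28 Y58.00
G01 X88.75 Y42.35
M5
G0 X75.41 Y122.32
M3 S773
G01 X104.45 Y122.32 F1147
G01 X104.45 Y53.68
G01 X75.41 Y53.68
G01 X75.41 Y122.32
M5
G0 X0.00 Y0.00

viewBox `0 0 184.98 158.66` with mm width/height → 1 unit = 1 mm. Flip: y_m = 158.66 − y_svg.

**Shape 1** — `<polygon>` rectangle, stroke `#ff8800` → cut (S773, F1147). Machine vertices: (66.36,139.33) → (134.89,139.33) → (134.89,67.72) → (66.36,67.72) → (66.36,139.33). Closed: final G1 returns to the first vertex.

**Shape 2** — `<polyline>` open polyline, stroke `#ff8800` → cut (S773, F1147). Machine vertices: (126.79,18.64) → (30.81,29.31) → (161.24,49.89). Open path.

**Shape 3** — `<polyline>` open polyline, stroke `#ff8800` → cut (S773, F1147). Machine vertices: (58.62,78.61) → (63.32,124.56) → (38.10,28.66) → (179.28,58.00) → (88.75,42.35). Open path.

**Shape 4** — `<path>` rectangle, stroke `#ff8800` → cut (S773, F1147). Machine vertices: (75.41,122.32) → (104.45,122.32) → (104.45,53.68) → (75.41,53.68) → (75.41,122.32). Closed: final G1 returns to the first vertex.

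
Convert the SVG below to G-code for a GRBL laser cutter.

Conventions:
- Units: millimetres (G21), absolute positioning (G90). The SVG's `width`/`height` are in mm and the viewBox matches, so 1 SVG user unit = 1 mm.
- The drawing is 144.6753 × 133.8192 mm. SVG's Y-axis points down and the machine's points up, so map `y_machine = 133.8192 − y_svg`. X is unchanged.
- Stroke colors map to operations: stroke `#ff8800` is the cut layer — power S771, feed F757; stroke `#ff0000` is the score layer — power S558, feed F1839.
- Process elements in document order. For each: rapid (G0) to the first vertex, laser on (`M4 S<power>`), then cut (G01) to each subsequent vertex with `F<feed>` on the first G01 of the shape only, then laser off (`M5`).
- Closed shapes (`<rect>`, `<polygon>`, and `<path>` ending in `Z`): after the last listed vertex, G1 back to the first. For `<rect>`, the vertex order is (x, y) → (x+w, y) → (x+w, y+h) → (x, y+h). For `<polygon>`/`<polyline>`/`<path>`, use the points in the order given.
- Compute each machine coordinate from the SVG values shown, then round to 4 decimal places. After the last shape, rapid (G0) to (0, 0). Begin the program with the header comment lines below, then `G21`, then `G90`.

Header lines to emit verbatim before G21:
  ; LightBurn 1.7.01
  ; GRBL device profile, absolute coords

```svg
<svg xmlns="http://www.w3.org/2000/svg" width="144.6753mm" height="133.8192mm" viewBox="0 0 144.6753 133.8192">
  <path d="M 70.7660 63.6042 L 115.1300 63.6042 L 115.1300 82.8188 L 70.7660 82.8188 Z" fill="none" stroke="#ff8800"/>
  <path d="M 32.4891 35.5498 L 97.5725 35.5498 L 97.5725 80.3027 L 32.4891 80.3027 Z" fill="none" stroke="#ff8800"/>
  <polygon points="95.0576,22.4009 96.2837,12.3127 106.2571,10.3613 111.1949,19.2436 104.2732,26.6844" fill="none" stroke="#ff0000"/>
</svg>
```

; LightBurn 1.7.01
; GRBL device profile, absolute coords
G21
G90
G0 X70.7660 Y70.2150
M4 S771
G01 X115.1300 Y70.2150 F757
G01 X115.1300 Y51.0004
G01 X70.7660 Y51.0004
G01 X70.7660 Y70.2150
M5
G0 X32.4891 Y98.2694
M4 S771
G01 X97.5725 Y98.2694 F757
G01 X97.5725 Y53.5165
G01 X32.4891 Y53.5165
G01 X32.4891 Y98.2694
M5
G0 X95.0576 Y111.4183
M4 S558
G01 X96.2837 Y121.5065 F1839
G01 X106.2571 Y123.4579
G01 X111.1949 Y114.5756
G01 X104.2732 Y107.1348
G01 X95.0576 Y111.4183
M5
G0 X0.0000 Y0.0000

Since the viewBox matches the mm dimensions, user units are millimetres directly. The only transform is the Y-flip y_m = 133.8192 − y_svg.

Shape 1 is a rectangle drawn with `<path>`. Its stroke #ff8800 means cut at S771, F757. After flipping Y the toolpath is (70.7660,70.2150) → (115.1300,70.2150) → (115.1300,51.0004) → (70.7660,51.0004) → (70.7660,70.2150), returning to the start.

Shape 2 is a rectangle drawn with `<path>`. Its stroke #ff8800 means cut at S771, F757. After flipping Y the toolpath is (32.4891,98.2694) → (97.5725,98.2694) → (97.5725,53.5165) → (32.4891,53.5165) → (32.4891,98.2694), returning to the start.

Shape 3 is a regular polygon drawn with `<polygon>`. Its stroke #ff0000 means score at S558, F1839. After flipping Y the toolpath is (95.0576,111.4183) → (96.2837,121.5065) → (106.2571,123.4579) → (111.1949,114.5756) → (104.2732,107.1348) → (95.0576,111.4183), returning to the start.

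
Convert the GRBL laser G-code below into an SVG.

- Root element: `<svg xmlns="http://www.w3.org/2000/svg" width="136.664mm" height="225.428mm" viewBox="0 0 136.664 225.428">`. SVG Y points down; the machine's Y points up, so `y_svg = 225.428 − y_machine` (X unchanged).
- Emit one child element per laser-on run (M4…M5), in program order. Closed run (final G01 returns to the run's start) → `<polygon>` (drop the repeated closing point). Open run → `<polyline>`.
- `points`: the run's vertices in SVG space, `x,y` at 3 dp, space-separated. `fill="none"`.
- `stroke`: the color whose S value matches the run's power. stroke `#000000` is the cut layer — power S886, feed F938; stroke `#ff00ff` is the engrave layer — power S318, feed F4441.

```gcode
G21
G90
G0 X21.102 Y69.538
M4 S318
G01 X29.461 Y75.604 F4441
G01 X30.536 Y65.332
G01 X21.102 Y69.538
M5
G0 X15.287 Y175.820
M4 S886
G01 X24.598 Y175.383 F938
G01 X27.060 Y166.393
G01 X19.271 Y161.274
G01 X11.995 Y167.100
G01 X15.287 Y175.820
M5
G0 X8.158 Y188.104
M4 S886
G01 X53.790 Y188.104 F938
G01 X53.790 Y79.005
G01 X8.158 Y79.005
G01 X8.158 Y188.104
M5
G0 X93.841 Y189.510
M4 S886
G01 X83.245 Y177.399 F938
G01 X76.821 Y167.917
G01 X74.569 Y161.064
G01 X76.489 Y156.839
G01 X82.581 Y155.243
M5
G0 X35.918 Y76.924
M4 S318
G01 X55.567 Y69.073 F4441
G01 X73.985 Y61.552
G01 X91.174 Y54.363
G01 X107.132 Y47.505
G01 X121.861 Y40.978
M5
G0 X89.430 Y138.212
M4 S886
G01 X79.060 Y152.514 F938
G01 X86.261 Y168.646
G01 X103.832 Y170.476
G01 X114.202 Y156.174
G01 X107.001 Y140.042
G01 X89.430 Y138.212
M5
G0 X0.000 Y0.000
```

Machine Y-up, SVG Y-down with viewBox height 225.428, so y_svg = 225.428 − y_machine; X carries over.

Run 1: power S318 maps to stroke `#ff00ff` (engrave). The run returns to its start, so emit a `<polygon>` with points (Y-flipped): 21.102,155.890 29.461,149.824 30.536,160.096.

Run 2: S886 ⇒ cut layer `#000000`. The run returns to its start, so emit a `<polygon>` with points (Y-flipped): 15.287,49.608 24.598,50.045 27.060,59.035 19.271,64.154 11.995,58.328.

Run 3: S886 ⇒ cut layer `#000000`. The run returns to its start, so emit a `<polygon>` with points (Y-flipped): 8.158,37.324 53.790,37.324 53.790,146.423 8.158,146.423.

Run 4: the run's S886 means `#000000` (cut). The run is open, so emit a `<polyline>` with points (Y-flipped): 93.841,35.918 83.245,48.029 76.821,57.511 74.569,64.364 76.489,68.589 82.581,70.185.

Run 5: the run's S318 means `#ff00ff` (engrave). The run is open, so emit a `<polyline>` with points (Y-flipped): 35.918,148.504 55.567,156.355 73.985,163.876 91.174,171.065 107.132,177.923 121.861,184.450.

Run 6: power S886 maps to stroke `#000000` (cut). The run returns to its start, so emit a `<polygon>` with points (Y-flipped): 89.430,87.216 79.060,72.914 86.261,56.782 103.832,54.952 114.202,69.254 107.001,85.386.

<svg xmlns="http://www.w3.org/2000/svg" width="136.664mm" height="225.428mm" viewBox="0 0 136.664 225.428">
  <polygon points="21.102,155.890 29.461,149.824 30.536,160.096" fill="none" stroke="#ff00ff"/>
  <polygon points="15.287,49.608 24.598,50.045 27.060,59.035 19.271,64.154 11.995,58.328" fill="none" stroke="#000000"/>
  <polygon points="8.158,37.324 53.790,37.324 53.790,146.423 8.158,146.423" fill="none" stroke="#000000"/>
  <polyline points="93.841,35.918 83.245,48.029 76.821,57.511 74.569,64.364 76.489,68.589 82.581,70.185" fill="none" stroke="#000000"/>
  <polyline points="35.918,148.504 55.567,156.355 73.985,163.876 91.174,171.065 107.132,177.923 121.861,184.450" fill="none" stroke="#ff00ff"/>
  <polygon points="89.430,87.216 79.060,72.914 86.261,56.782 103.832,54.952 114.202,69.254 107.001,85.386" fill="none" stroke="#000000"/>
</svg>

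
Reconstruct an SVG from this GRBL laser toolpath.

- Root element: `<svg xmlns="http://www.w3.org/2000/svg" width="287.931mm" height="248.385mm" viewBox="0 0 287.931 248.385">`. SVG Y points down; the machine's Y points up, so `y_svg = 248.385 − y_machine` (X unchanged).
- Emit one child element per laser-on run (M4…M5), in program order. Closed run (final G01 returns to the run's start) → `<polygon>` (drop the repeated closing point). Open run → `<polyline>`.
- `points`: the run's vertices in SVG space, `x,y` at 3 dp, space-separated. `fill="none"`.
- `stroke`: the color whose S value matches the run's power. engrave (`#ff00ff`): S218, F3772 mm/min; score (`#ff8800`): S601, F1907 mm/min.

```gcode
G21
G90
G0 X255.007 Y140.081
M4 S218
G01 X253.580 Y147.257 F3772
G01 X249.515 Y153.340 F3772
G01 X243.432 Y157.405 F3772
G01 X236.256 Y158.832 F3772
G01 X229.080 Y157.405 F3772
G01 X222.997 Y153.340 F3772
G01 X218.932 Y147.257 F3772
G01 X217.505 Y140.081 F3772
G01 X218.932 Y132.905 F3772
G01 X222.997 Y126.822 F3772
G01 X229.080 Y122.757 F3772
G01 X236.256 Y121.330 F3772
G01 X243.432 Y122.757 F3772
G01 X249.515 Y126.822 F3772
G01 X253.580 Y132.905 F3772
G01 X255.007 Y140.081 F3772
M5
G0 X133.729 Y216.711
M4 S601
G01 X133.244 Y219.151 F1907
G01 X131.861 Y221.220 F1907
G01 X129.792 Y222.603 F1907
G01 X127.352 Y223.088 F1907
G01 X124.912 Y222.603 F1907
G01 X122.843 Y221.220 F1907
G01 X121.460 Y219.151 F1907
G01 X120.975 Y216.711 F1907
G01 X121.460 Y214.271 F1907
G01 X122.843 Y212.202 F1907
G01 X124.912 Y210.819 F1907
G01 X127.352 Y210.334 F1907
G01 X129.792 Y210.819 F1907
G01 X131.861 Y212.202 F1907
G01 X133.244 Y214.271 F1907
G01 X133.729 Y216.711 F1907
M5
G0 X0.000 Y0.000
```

<svg xmlns="http://www.w3.org/2000/svg" width="287.931mm" height="248.385mm" viewBox="0 0 287.931 248.385">
  <polygon points="255.007,108.304 253.580,101.128 249.515,95.045 243.432,90.980 236.256,89.553 229.080,90.980 222.997,95.045 218.932,101.128 217.505,108.304 218.932,115.480 222.997,121.563 229.080,125.628 236.256,127.055 243.432,125.628 249.515,121.563 253.580,115.480" fill="none" stroke="#ff00ff"/>
  <polygon points="133.729,31.674 133.244,29.234 131.861,27.165 129.792,25.782 127.352,25.297 124.912,25.782 122.843,27.165 121.460,29.234 120.975,31.674 121.460,34.114 122.843,36.183 124.912,37.566 127.352,38.051 129.792,37.566 131.861,36.183 133.244,34.114" fill="none" stroke="#ff8800"/>
</svg>

Machine Y-up, SVG Y-down with viewBox height 248.385, so y_svg = 248.385 − y_machine; X carries over.

Run 1: the run's S218 means `#ff00ff` (engrave). The run returns to its start, so emit a `<polygon>` with points (Y-flipped): 255.007,108.304 253.580,101.128 249.515,95.045 243.432,90.980 236.256,89.553 229.080,90.980 222.997,95.045 218.932,101.128 217.505,108.304 218.932,115.480 222.997,121.563 229.080,125.628 236.256,127.055 243.432,125.628 249.515,121.563 253.580,115.480.

Run 2: S601 ⇒ score layer `#ff8800`. The run returns to its start, so emit a `<polygon>` with points (Y-flipped): 133.729,31.674 133.244,29.234 131.861,27.165 129.792,25.782 127.352,25.297 124.912,25.782 122.843,27.165 121.460,29.234 120.975,31.674 121.460,34.114 122.843,36.183 124.912,37.566 127.352,38.051 129.792,37.566 131.861,36.183 133.244,34.114.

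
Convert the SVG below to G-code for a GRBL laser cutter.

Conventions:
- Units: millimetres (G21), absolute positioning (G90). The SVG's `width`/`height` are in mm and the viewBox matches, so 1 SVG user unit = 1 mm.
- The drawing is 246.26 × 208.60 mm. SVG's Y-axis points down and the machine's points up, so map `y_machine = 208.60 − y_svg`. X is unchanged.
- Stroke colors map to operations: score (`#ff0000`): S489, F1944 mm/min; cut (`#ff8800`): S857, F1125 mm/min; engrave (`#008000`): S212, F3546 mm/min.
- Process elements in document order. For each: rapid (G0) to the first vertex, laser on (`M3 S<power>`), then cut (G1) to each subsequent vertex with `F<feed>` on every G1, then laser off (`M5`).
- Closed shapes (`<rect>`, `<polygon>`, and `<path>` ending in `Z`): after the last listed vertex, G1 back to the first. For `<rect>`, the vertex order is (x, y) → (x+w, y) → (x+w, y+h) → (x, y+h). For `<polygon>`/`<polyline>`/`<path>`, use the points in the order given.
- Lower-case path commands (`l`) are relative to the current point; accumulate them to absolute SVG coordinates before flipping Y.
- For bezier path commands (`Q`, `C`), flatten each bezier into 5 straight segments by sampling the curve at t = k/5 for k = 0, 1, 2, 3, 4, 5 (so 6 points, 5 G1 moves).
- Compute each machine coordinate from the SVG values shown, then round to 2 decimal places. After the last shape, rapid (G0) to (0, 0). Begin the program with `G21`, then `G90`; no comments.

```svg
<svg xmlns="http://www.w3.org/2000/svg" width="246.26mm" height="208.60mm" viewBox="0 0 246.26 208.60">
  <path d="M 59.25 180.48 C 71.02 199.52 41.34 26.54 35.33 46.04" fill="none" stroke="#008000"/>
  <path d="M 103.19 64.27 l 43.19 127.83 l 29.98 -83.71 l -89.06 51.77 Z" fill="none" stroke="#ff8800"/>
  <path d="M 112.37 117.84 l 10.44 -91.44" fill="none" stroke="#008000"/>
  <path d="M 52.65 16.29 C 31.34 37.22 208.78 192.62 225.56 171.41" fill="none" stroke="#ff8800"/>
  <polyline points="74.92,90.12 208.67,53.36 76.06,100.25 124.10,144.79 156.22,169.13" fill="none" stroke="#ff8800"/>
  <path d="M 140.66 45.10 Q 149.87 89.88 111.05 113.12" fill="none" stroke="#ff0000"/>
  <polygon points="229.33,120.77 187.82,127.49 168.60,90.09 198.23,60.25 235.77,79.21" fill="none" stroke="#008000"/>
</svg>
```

G21
G90
G0 X59.25 Y28.12
M3 S212
G1 X61.86 Y36.66 F3546
G1 X57.65 Y72.83 F3546
G1 X49.74 Y118.18 F3546
G1 X41.26 Y154.24 F3546
G1 X35.33 Y162.56 F3546
M5
G0 X103.19 Y144.33
M3 S857
G1 X146.38 Y16.50 F1125
G1 X176.36 Y100.21 F1125
G1 X87.30 Y48.44 F1125
G1 X103.19 Y144.33 F1125
M5
G0 X112.37 Y90.76
M3 S212
G1 X122.81 Y182.20 F3546
M5
G0 X52.65 Y192.31
M3 S857
G1 X60.84 Y166.10 F1125
G1 X99.48 Y122.56 F1125
G1 X151.31 Y76.60 F1125
G1 X199.09 Y43.17 F1125
G1 X225.56 Y37.19 F1125
M5
G0 X74.92 Y118.48
M3 S857
G1 X208.67 Y155.24 F1125
G1 X76.06 Y108.35 F1125
G1 X124.10 Y63.81 F1125
G1 X156.22 Y39.47 F1125
M5
G0 X140.66 Y163.50
M3 S489
G1 X142.42 Y146.45 F1944
G1 X140.34 Y131.12 F1944
G1 X134.42 Y117.52 F1944
G1 X124.66 Y105.64 F1944
G1 X111.05 Y95.48 F1944
M5
G0 X229.33 Y87.83
M3 S212
G1 X187.82 Y81.11 F3546
G1 X168.60 Y118.51 F3546
G1 X198.23 Y148.35 F3546
G1 X235.77 Y129.39 F3546
G1 X229.33 Y87.83 F3546
M5
G0 X0.00 Y0.00

1 u = 1 mm; y_m = 208.60 − y.

[1] `<path>` cubic bezier, #008000→engrave S212 F3546: (59.25,28.12) → (61.86,36.66) → (57.65,72.83) → (49.74,118.18) → (41.26,154.24) → (35.33,162.56)

[2] `<path>` closed polygon, #ff8800→cut S857 F1125: (103.19,144.33) → (146.38,16.50) → (176.36,100.21) → (87.30,48.44) → (103.19,144.33) (closed)

[3] `<path>` line segment, #008000→engrave S212 F3546: (112.37,90.76) → (122.81,182.20)

[4] `<path>` cubic bezier, #ff8800→cut S857 F1125: (52.65,192.31) → (60.84,166.10) → (99.48,122.56) → (151.31,76.60) → (199.09,43.17) → (225.56,37.19)

[5] `<polyline>` open polyline, #ff8800→cut S857 F1125: (74.92,118.48) → (208.67,155.24) → (76.06,108.35) → (124.10,63.81) → (156.22,39.47)

[6] `<path>` quadratic bezier, #ff0000→score S489 F1944: (140.66,163.50) → (142.42,146.45) → (140.34,131.12) → (134.42,117.52) → (124.66,105.64) → (111.05,95.48)

[7] `<polygon>` regular polygon, #008000→engrave S212 F3546: (229.33,87.83) → (187.82,81.11) → (168.60,118.51) → (198.23,148.35) → (235.77,129.39) → (229.33,87.83) (closed)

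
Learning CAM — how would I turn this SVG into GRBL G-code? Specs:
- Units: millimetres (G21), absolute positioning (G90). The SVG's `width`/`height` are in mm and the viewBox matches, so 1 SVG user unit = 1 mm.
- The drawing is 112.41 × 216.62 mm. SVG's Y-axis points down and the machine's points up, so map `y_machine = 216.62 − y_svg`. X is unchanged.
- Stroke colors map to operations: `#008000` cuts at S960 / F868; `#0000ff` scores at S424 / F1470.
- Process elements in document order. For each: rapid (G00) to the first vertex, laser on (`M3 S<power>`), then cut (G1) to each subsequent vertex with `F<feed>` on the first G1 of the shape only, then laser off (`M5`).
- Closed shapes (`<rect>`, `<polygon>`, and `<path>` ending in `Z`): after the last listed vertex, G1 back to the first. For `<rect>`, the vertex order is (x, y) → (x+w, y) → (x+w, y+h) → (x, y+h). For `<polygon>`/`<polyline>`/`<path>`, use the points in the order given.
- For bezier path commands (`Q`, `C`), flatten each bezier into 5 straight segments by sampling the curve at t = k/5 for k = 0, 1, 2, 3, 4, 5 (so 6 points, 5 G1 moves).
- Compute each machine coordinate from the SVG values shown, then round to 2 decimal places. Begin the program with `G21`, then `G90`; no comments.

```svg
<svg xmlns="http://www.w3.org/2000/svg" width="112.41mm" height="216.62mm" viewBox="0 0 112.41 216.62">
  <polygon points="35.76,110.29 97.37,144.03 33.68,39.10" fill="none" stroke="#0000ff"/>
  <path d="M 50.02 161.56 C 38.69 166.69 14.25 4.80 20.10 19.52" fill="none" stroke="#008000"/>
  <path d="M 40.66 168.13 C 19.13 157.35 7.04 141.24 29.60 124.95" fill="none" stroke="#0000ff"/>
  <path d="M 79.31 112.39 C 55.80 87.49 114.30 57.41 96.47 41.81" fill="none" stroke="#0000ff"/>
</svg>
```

1 u = 1 mm; y_m = 216.62 − y.

[1] `<polygon>` closed polygon, #0000ff→score S424 F1470: (35.76,106.33) → (97.37,72.59) → (33.68,177.52) → (35.76,106.33) (closed)

[2] `<path>` cubic bezier, #008000→cut S960 F868: (50.02,55.06) → (42.00,69.28) → (32.91,107.08) → (24.84,151.98) → (19.88,187.49) → (20.10,197.10)

[3] `<path>` cubic bezier, #0000ff→score S424 F1470: (40.66,48.49) → (29.08,55.56) → (20.97,63.65) → (17.55,72.54) → (20.02,81.96) → (29.60,91.67)

[4] `<path>` cubic bezier, #0000ff→score S424 F1470: (79.31,104.23) → (73.78,119.63) → (80.33,135.34) → (91.36,150.40) → (99.28,163.87) → (96.47,174.81)

G21
G90
G00 X35.76 Y106.33
M3 S424
G1 X97.37 Y72.59 F1470
G1 X33.68 Y177.52
G1 X35.76 Y106.33
M5
G00 X50.02 Y55.06
M3 S960
G1 X42.00 Y69.28 F868
G1 X32.91 Y107.08
G1 X24.84 Y151.98
G1 X19.88 Y187.49
G1 X20.10 Y197.10
M5
G00 X40.66 Y48.49
M3 S424
G1 X29.08 Y55.56 F1470
G1 X20.97 Y63.65
G1 X17.55 Y72.54
G1 X20.02 Y81.96
G1 X29.60 Y91.67
M5
G00 X79.31 Y104.23
M3 S424
G1 X73.78 Y119.63 F1470
G1 X80.33 Y135.34
G1 X91.36 Y150.40
G1 X99.28 Y163.87
G1 X96.47 Y174.81
M5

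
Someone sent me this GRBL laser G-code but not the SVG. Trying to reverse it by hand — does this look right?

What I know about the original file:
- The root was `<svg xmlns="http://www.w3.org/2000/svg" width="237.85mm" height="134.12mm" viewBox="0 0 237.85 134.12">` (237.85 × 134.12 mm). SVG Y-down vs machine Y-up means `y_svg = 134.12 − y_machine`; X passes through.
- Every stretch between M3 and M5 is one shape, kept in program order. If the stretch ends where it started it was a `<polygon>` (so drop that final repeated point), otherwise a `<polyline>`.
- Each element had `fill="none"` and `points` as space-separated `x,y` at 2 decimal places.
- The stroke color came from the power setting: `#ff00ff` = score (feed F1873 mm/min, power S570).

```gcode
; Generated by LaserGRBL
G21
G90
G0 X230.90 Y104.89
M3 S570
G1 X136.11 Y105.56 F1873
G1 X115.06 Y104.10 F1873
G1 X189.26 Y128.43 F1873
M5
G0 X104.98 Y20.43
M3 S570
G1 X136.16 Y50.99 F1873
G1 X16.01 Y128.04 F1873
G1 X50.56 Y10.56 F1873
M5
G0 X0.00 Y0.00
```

Machine Y-up, SVG Y-down with viewBox height 134.12, so y_svg = 134.12 − y_machine; X carries over. Every run uses S570, so all elements get stroke `#ff00ff` (score).

Run 1: The run is open, so emit a `<polyline>` with points (Y-flipped): 230.90,29.23 136.11,28.56 115.06,30.02 189.26,5.69.

Run 2: The run is open, so emit a `<polyline>` with points (Y-flipped): 104.98,113.69 136.16,83.13 16.01,6.08 50.56,123.56.

<svg xmlns="http://www.w3.org/2000/svg" width="237.85mm" height="134.12mm" viewBox="0 0 237.85 134.12">
  <polyline points="230.90,29.23 136.11,28.56 115.06,30.02 189.26,5.69" fill="none" stroke="#ff00ff"/>
  <polyline points="104.98,113.69 136.16,83.13 16.01,6.08 50.56,123.56" fill="none" stroke="#ff00ff"/>
</svg>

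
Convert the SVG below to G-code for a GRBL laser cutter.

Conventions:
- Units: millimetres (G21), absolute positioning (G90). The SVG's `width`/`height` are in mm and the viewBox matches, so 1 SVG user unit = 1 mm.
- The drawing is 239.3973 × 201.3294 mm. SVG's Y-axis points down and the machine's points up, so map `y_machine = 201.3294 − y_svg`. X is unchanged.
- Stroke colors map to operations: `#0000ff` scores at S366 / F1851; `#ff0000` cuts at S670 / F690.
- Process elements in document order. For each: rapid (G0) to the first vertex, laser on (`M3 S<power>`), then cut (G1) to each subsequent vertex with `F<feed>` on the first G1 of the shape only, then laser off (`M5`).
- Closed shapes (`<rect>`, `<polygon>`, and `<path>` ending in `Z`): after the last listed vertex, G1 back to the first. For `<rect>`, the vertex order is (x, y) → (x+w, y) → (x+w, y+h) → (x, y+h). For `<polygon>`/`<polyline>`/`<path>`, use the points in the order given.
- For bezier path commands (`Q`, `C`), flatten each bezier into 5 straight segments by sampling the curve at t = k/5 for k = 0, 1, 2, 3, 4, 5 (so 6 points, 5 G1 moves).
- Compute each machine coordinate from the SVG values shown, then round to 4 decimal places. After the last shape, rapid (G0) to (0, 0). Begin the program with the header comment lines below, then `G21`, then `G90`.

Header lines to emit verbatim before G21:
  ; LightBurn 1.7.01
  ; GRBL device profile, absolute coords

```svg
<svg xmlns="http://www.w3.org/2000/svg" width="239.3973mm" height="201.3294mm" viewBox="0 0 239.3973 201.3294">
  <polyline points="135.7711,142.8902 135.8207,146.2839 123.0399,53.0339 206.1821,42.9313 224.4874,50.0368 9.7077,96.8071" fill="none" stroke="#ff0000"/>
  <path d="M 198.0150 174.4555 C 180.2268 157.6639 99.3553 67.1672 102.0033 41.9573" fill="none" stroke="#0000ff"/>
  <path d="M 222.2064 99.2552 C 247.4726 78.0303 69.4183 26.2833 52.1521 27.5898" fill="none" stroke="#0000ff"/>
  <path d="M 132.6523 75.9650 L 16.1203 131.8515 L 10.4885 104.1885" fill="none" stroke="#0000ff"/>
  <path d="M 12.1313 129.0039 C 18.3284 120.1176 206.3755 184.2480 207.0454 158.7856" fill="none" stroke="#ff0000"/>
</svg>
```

1 u = 1 mm; y_m = 201.3294 − y.

[1] `<polyline>` open polyline, #ff0000→cut S670 F690: (135.7711,58.4392) → (135.8207,55.0455) → (123.0399,148.2955) → (206.1821,158.3981) → (224.4874,151.2926) → (9.7077,104.5223)

[2] `<path>` cubic bezier, #0000ff→score S366 F1851: (198.0150,26.8739) → (180.9449,44.6815) → (155.7718,73.5068) → (129.5325,106.6780) → (109.2640,137.5237) → (102.0033,159.3721)

[3] `<path>` cubic bezier, #0000ff→score S366 F1851: (222.2064,102.0742) → (215.8805,117.8032) → (178.2350,136.8458) → (126.7469,155.1906) → (78.8935,168.8257) → (52.1521,173.7396)

[4] `<path>` open polyline, #0000ff→score S366 F1851: (132.6523,125.3644) → (16.1203,69.4779) → (10.4885,97.1409)

[5] `<path>` cubic bezier, #ff0000→cut S670 F690: (12.1313,72.3255) → (34.7177,70.1962) → (83.2253,58.3481) → (139.9310,44.5865) → (187.1120,36.7166) → (207.0454,42.5438)

; LightBurn 1.7.01
; GRBL device profile, absolute coords
G21
G90
G0 X135.7711 Y58.4392
M3 S670
G1 X135.8207 Y55.0455 F690
G1 X123.0399 Y148.2955
G1 X206.1821 Y158.3981
G1 X224.4874 Y151.2926
G1 X9.7077 Y104.5223
M5
G0 X198.0150 Y26.8739
M3 S366
G1 X180.9449 Y44.6815 F1851
G1 X155.7718 Y73.5068
G1 X129.5325 Y106.6780
G1 X109.2640 Y137.5237
G1 X102.0033 Y159.3721
M5
G0 X222.2064 Y102.0742
M3 S366
G1 X215.8805 Y117.8032 F1851
G1 X178.2350 Y136.8458
G1 X126.7469 Y155.1906
G1 X78.8935 Y168.8257
G1 X52.1521 Y173.7396
M5
G0 X132.6523 Y125.3644
M3 S366
G1 X16.1203 Y69.4779 F1851
G1 X10.4885 Y97.1409
M5
G0 X12.1313 Y72.3255
M3 S670
G1 X34.7177 Y70.1962 F690
G1 X83.2253 Y58.3481
G1 X139.9310 Y44.5865
G1 X187.1120 Y36.7166
G1 X207.0454 Y42.5438
M5
G0 X0.0000 Y0.0000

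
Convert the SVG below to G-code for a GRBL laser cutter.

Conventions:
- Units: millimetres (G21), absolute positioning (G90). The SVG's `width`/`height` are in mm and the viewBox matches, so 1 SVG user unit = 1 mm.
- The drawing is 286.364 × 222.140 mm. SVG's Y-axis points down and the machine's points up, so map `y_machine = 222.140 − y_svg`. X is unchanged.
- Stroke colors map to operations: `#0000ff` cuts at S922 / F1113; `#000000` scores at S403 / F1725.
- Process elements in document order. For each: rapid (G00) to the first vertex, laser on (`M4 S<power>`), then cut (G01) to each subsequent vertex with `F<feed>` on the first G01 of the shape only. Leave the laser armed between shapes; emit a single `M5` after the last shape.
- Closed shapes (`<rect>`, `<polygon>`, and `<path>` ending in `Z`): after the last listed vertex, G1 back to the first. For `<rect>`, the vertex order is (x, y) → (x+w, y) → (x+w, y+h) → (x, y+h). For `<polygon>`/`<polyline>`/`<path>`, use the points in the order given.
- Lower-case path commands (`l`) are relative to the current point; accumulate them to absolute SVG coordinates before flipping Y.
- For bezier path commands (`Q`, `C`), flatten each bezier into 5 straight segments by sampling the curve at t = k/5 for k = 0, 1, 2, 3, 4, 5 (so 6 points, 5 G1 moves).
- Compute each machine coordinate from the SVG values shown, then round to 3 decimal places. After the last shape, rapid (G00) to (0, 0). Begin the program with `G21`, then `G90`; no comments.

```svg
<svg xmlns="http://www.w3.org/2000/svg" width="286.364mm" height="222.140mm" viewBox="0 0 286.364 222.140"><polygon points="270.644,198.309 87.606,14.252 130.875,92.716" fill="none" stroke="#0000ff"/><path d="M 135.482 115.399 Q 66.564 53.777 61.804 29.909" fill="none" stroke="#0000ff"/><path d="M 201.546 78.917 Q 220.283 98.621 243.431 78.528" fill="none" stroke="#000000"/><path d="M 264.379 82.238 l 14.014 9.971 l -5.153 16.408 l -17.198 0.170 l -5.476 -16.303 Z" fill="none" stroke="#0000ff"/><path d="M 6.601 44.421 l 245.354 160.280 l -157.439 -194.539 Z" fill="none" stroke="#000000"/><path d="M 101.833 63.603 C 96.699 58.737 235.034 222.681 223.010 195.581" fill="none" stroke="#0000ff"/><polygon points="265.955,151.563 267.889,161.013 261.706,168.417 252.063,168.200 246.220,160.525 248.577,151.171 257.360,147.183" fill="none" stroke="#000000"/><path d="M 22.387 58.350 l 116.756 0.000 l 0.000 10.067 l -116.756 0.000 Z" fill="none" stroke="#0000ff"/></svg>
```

G21
G90
G00 X270.644 Y23.831
M4 S922
G01 X87.606 Y207.888 F1113
G01 X130.875 Y129.424
G01 X270.644 Y23.831
G00 X135.482 Y106.741
M4 S922
G01 X110.481 Y129.880 F1113
G01 X90.613 Y149.998
G01 X75.877 Y167.096
G01 X66.274 Y181.174
G01 X61.804 Y192.231
G00 X201.546 Y143.223
M4 S403
G01 X209.217 Y136.933 F1725
G01 X217.241 Y133.827
G01 X225.618 Y133.905
G01 X234.348 Y137.167
G01 X243.431 Y143.612
G00 X264.379 Y139.902
M4 S922
G01 X278.393 Y129.931 F1113
G01 X273.240 Y113.523
G01 X256.042 Y113.353
G01 X250.566 Y129.656
G01 X264.379 Y139.902
G00 X6.601 Y177.719
M4 S403
G01 X251.955 Y17.439 F1725
G01 X94.516 Y211.978
G01 X6.601 Y177.719
G00 X101.833 Y158.537
M4 S922
G01 X113.618 Y144.078 F1113
G01 X145.732 Y106.378
G01 X184.071 Y62.709
G01 X214.532 Y30.345
G01 X223.010 Y26.559
G00 X265.955 Y70.577
M4 S403
G01 X267.889 Y61.127 F1725
G01 X261.706 Y53.723
G01 X252.063 Y53.940
G01 X246.220 Y61.615
G01 X248.577 Y70.969
G01 X257.360 Y74.957
G01 X265.955 Y70.577
G00 X22.387 Y163.790
M4 S922
G01 X139.143 Y163.790 F1113
G01 X139.143 Y153.723
G01 X22.387 Y153.723
G01 X22.387 Y163.790
M5
G00 X0.000 Y0.000

Since the viewBox matches the mm dimensions, user units are millimetres directly. The only transform is the Y-flip y_m = 222.140 − y_svg.

Shape 1 is a closed polygon drawn with `<polygon>`. Its stroke #0000ff means cut at S922, F1113. After flipping Y the toolpath is (270.644,23.831) → (87.606,207.888) → (130.875,129.424) → (270.644,23.831), returning to the start.

Shape 2 is a quadratic bezier drawn with `<path>`. Its stroke #0000ff means cut at S922, F1113. After flipping Y the toolpath is (135.482,106.741) → (110.481,129.880) → (90.613,149.998) → (75.877,167.096) → (66.274,181.174) → (61.804,192.231).

Shape 3 is a quadratic bezier drawn with `<path>`. Its stroke #000000 means score at S403, F1725. After flipping Y the toolpath is (201.546,143.223) → (209.217,136.933) → (217.241,133.827) → (225.618,133.905) → (234.348,137.167) → (243.431,143.612).

Shape 4 is a regular polygon drawn with `<path>`. Its stroke #0000ff means cut at S922, F1113. After flipping Y the toolpath is (264.379,139.902) → (278.393,129.931) → (273.240,113.523) → (256.042,113.353) → (250.566,129.656) → (264.379,139.902), returning to the start.

Shape 5 is a closed polygon drawn with `<path>`. Its stroke #000000 means score at S403, F1725. After flipping Y the toolpath is (6.601,177.719) → (251.955,17.439) → (94.516,211.978) → (6.601,177.719), returning to the start.

Shape 6 is a cubic bezier drawn with `<path>`. Its stroke #0000ff means cut at S922, F1113. After flipping Y the toolpath is (101.833,158.537) → (113.618,144.078) → (145.732,106.378) → (184.071,62.709) → (214.532,30.345) → (223.010,26.559).

Shape 7 is a regular polygon drawn with `<polygon>`. Its stroke #000000 means score at S403, F1725. After flipping Y the toolpath is (265.955,70.577) → (267.889,61.127) → (261.706,53.723) → (252.063,53.940) → (246.220,61.615) → (248.577,70.969) → (257.360,74.957) → (265.955,70.577), returning to the start.

Shape 8 is a rectangle drawn with `<path>`. Its stroke #0000ff means cut at S922, F1113. After flipping Y the toolpath is (22.387,163.790) → (139.143,163.790) → (139.143,153.723) → (22.387,153.723) → (22.387,163.790), returning to the start.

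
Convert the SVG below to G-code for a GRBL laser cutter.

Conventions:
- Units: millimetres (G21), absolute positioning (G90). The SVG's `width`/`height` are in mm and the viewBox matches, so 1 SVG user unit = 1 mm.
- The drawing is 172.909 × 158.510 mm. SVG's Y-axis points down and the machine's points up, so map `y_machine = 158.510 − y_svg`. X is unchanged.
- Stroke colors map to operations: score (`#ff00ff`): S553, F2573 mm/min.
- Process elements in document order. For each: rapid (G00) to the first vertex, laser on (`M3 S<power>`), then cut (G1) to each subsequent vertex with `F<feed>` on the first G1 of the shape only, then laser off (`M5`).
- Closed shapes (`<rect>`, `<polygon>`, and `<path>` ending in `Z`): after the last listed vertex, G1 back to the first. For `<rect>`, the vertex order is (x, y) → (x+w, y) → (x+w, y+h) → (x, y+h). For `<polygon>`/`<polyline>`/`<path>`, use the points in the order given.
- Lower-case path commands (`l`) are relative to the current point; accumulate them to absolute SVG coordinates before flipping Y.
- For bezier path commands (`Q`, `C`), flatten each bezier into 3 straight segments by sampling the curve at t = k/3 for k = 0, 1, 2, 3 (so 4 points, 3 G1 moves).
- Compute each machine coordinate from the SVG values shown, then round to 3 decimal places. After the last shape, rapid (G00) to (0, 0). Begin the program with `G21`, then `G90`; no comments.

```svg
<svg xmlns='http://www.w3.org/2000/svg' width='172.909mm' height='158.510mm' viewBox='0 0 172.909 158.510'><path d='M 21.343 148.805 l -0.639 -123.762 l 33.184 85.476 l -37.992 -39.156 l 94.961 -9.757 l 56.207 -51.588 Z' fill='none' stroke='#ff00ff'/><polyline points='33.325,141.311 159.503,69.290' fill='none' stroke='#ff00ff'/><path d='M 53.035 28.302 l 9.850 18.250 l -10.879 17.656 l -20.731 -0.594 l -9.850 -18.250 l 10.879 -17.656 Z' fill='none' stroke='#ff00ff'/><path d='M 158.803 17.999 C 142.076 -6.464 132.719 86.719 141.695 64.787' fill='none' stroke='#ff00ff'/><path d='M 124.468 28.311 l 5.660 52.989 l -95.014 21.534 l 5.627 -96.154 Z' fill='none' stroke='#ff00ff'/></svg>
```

G21
G90
G00 X21.343 Y9.705
M3 S553
G1 X20.704 Y133.467 F2573
G1 X53.888 Y47.991
G1 X15.896 Y87.147
G1 X110.857 Y96.904
G1 X167.064 Y148.492
G1 X21.343 Y9.705
M5
G00 X33.325 Y17.199
M3 S553
G1 X159.503 Y89.220 F2573
M5
G00 X53.035 Y130.208
M3 S553
G1 X62.885 Y111.958 F2573
G1 X52.006 Y94.302
G1 X31.275 Y94.896
G1 X21.425 Y113.146
G1 X32.304 Y130.802
G1 X53.035 Y130.208
M5
G00 X158.803 Y140.511
M3 S553
G1 X144.939 Y134.379 F2573
G1 X138.424 Y101.542
G1 X141.695 Y93.723
M5
G00 X124.468 Y130.199
M3 S553
G1 X130.128 Y77.210 F2573
G1 X35.114 Y55.676
G1 X40.741 Y151.830
G1 X124.468 Y130.199
M5
G00 X0.000 Y0.000

Since the viewBox matches the mm dimensions, user units are millimetres directly. The only transform is the Y-flip y_m = 158.510 − y_svg.

Shape 1 is a closed polygon drawn with `<path>`. Its stroke #ff00ff means score at S553, F2573. After flipping Y the toolpath is (21.343,9.705) → (20.704,133.467) → (53.888,47.991) → (15.896,87.147) → (110.857,96.904) → (167.064,148.492) → (21.343,9.705), returning to the start.

Shape 2 is a line segment drawn with `<polyline>`. Its stroke #ff00ff means score at S553, F2573. After flipping Y the toolpath is (33.325,17.199) → (159.503,89.220).

Shape 3 is a regular polygon drawn with `<path>`. Its stroke #ff00ff means score at S553, F2573. After flipping Y the toolpath is (53.035,130.208) → (62.885,111.958) → (52.006,94.302) → (31.275,94.896) → (21.425,113.146) → (32.304,130.802) → (53.035,130.208), returning to the start.

Shape 4 is a cubic bezier drawn with `<path>`. Its stroke #ff00ff means score at S553, F2573. After flipping Y the toolpath is (158.803,140.511) → (144.939,134.379) → (138.424,101.542) → (141.695,93.723).

Shape 5 is a closed polygon drawn with `<path>`. Its stroke #ff00ff means score at S553, F2573. After flipping Y the toolpath is (124.468,130.199) → (130.128,77.210) → (35.114,55.676) → (40.741,151.830) → (124.468,130.199), returning to the start.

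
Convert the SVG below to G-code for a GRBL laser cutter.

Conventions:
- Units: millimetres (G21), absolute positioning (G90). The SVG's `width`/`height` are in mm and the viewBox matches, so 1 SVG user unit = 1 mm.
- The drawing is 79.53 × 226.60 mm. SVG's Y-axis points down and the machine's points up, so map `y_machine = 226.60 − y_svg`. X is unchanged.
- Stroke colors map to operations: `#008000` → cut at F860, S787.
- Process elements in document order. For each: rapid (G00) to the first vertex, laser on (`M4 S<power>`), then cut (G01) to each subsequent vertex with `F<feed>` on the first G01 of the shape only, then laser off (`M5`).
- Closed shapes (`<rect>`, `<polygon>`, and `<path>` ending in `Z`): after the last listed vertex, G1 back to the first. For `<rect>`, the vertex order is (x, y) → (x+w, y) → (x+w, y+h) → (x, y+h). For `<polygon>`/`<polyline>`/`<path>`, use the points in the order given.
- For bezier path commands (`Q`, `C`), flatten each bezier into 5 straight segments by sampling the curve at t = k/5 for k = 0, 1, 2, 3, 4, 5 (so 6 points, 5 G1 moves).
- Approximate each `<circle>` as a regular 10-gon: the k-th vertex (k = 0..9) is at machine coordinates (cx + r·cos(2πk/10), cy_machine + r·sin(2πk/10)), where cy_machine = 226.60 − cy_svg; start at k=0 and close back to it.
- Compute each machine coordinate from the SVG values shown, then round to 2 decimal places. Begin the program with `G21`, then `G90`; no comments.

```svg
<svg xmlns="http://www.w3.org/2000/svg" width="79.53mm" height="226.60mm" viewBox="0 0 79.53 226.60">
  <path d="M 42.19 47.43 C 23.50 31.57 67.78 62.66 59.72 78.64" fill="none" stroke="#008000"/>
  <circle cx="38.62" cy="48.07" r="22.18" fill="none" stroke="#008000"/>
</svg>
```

1 u = 1 mm; y_m = 226.60 − y.

[1] `<path>` cubic bezier, #008000→cut S787 F860: (42.19,179.17) → (37.61,183.55) → (42.61,179.64) → (51.65,170.42) → (59.20,158.86) → (59.72,147.96)

[2] `<circle>` circle, #008000→cut S787 F860: (60.80,178.53) → (56.56,191.57) → (45.47,199.62) → (31.77,199.62) → (20.68,191.57) → (16.44,178.53) → (20.68,165.49) → (31.77,157.44) → (45.47,157.44) → (56.56,165.49) → (60.80,178.53) (closed)

G21
G90
G00 X42.19 Y179.17
M4 S787
G01 X37.61 Y183.55 F860
G01 X42.61 Y179.64
G01 X51.65 Y170.42
G01 X59.20 Y158.86
G01 X59.72 Y147.96
M5
G00 X60.80 Y178.53
M4 S787
G01 X56.56 Y191.57 F860
G01 X45.47 Y199.62
G01 X31.77 Y199.62
G01 X20.68 Y191.57
G01 X16.44 Y178.53
G01 X20.68 Y165.49
G01 X31.77 Y157.44
G01 X45.47 Y157.44
G01 X56.56 Y165.49
G01 X60.80 Y178.53
M5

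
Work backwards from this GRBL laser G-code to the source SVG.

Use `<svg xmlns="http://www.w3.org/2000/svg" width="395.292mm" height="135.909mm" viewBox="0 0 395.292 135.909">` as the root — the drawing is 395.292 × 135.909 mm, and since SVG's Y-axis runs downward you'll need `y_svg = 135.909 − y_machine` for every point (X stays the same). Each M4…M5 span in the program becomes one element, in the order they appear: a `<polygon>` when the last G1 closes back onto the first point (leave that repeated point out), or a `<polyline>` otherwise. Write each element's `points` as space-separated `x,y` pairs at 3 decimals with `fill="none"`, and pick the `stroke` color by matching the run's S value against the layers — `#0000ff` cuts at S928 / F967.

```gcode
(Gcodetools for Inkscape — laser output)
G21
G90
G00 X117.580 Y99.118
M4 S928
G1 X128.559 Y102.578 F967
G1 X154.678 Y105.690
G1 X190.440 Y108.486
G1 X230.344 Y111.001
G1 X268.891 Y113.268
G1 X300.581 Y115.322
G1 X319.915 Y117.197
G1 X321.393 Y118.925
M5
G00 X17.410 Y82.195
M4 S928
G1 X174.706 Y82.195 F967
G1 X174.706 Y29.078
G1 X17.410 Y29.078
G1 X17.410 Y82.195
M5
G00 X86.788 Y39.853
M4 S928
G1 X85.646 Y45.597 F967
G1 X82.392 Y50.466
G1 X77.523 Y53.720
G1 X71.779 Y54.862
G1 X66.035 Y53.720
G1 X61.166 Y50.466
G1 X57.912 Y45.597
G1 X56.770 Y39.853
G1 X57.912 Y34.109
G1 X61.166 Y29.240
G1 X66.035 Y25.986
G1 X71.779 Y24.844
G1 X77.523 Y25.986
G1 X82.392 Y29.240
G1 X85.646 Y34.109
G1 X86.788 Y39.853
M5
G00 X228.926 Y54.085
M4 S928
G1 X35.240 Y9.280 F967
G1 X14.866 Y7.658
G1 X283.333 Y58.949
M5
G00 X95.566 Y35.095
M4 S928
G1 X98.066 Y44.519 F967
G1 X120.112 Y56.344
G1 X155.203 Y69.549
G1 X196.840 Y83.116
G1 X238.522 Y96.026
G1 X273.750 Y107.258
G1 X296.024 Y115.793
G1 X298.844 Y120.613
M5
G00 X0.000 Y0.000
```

Machine Y-up, SVG Y-down with viewBox height 135.909, so y_svg = 135.909 − y_machine; X carries over. Every run uses S928, so all elements get stroke `#0000ff` (cut).

Run 1: The run is open, so emit a `<polyline>` with points (Y-flipped): 117.580,36.791 128.559,33.331 154.678,30.219 190.440,27.423 230.344,24.908 268.891,22.641 300.581,20.587 319.915,18.712 321.393,16.984.

Run 2: The run returns to its start, so emit a `<polygon>` with points (Y-flipped): 17.410,53.714 174.706,53.714 174.706,106.831 17.410,106.831.

Run 3: The run returns to its start, so emit a `<polygon>` with points (Y-flipped): 86.788,96.056 85.646,90.312 82.392,85.443 77.523,82.189 71.779,81.047 66.035,82.189 61.166,85.443 57.912,90.312 56.770,96.056 57.912,101.800 61.166,106.669 66.035,109.923 71.779,111.065 77.523,109.923 82.392,106.669 85.646,101.800.

Run 4: The run is open, so emit a `<polyline>` with points (Y-flipped): 228.926,81.824 35.240,126.629 14.866,128.251 283.333,76.960.

Run 5: The run is open, so emit a `<polyline>` with points (Y-flipped): 95.566,100.814 98.066,91.390 120.112,79.565 155.203,66.360 196.840,52.793 238.522,39.883 273.750,28.651 296.024,20.116 298.844,15.296.

<svg xmlns="http://www.w3.org/2000/svg" width="395.292mm" height="135.909mm" viewBox="0 0 395.292 135.909">
  <polyline points="117.580,36.791 128.559,33.331 154.678,30.219 190.440,27.423 230.344,24.908 268.891,22.641 300.581,20.587 319.915,18.712 321.393,16.984" fill="none" stroke="#0000ff"/>
  <polygon points="17.410,53.714 174.706,53.714 174.706,106.831 17.410,106.831" fill="none" stroke="#0000ff"/>
  <polygon points="86.788,96.056 85.646,90.312 82.392,85.443 77.523,82.189 71.779,81.047 66.035,82.189 61.166,85.443 57.912,90.312 56.770,96.056 57.912,101.800 61.166,106.669 66.035,109.923 71.779,111.065 77.523,109.923 82.392,106.669 85.646,101.800" fill="none" stroke="#0000ff"/>
  <polyline points="228.926,81.824 35.240,126.629 14.866,128.251 283.333,76.960" fill="none" stroke="#0000ff"/>
  <polyline points="95.566,100.814 98.066,91.390 120.112,79.565 155.203,66.360 196.840,52.793 238.522,39.883 273.750,28.651 296.024,20.116 298.844,15.296" fill="none" stroke="#0000ff"/>
</svg>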